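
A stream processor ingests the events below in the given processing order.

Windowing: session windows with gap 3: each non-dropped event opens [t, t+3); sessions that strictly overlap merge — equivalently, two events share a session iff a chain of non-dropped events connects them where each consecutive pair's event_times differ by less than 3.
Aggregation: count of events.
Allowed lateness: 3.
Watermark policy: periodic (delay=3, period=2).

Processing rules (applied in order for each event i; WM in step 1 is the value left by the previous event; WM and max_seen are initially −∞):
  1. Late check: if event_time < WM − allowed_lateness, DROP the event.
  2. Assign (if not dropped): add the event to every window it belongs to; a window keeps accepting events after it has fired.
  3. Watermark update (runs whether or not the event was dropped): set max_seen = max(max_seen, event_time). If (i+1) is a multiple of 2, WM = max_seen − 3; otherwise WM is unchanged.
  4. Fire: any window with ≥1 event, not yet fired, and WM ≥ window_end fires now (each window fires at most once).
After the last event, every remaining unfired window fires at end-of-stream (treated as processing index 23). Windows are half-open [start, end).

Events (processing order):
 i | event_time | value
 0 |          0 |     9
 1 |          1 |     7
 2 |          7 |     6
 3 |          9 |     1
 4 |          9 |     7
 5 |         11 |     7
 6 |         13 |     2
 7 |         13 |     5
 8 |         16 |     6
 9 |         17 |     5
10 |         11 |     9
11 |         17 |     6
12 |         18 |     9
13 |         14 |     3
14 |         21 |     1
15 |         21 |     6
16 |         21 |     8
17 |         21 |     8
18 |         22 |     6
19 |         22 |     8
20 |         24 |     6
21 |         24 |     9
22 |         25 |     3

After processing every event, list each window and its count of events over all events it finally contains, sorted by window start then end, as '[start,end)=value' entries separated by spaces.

i=0 t=0 v=9: → [0,3); WM=−∞
i=1 t=1 v=7: → [0,4); WM=-2
i=2 t=7 v=6: → [7,10); WM=-2
i=3 t=9 v=1: → [7,12); WM=6
i=4 t=9 v=7: → [7,12); WM=6
i=5 t=11 v=7: → [7,14); WM=8
i=6 t=13 v=2: → [7,16); WM=8
i=7 t=13 v=5: → [7,16); WM=10
i=8 t=16 v=6: → [16,19); WM=10
i=9 t=17 v=5: → [16,20); WM=14
i=10 t=11 v=9: → [7,16); WM=14
i=11 t=17 v=6: → [16,20); WM=14
i=12 t=18 v=9: → [16,21); WM=14
i=13 t=14 v=3: → [7,21); WM=15
i=14 t=21 v=1: → [21,24); WM=15
i=15 t=21 v=6: → [21,24); WM=18
i=16 t=21 v=8: → [21,24); WM=18
i=17 t=21 v=8: → [21,24); WM=18
i=18 t=22 v=6: → [21,25); WM=18
i=19 t=22 v=8: → [21,25); WM=19
i=20 t=24 v=6: → [21,27); WM=19
i=21 t=24 v=9: → [21,27); WM=21
i=22 t=25 v=3: → [21,28); WM=21

[0,4)=2 [7,21)=12 [21,28)=9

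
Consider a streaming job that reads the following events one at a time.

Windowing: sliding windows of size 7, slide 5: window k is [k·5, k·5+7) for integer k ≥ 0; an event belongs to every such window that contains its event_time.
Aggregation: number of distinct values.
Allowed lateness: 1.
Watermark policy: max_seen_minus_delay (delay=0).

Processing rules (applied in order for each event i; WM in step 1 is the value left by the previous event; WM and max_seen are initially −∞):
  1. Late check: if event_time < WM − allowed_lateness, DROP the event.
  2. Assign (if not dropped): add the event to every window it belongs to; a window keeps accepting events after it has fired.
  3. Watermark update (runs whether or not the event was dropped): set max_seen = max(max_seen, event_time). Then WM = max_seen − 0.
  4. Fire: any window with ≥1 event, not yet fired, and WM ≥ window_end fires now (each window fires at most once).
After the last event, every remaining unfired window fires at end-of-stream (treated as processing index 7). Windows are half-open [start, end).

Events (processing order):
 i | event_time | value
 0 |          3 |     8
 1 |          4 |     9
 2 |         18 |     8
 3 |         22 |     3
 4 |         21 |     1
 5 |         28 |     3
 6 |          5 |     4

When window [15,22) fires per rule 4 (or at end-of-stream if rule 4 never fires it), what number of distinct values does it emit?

i=0 t=3 v=8: → [0,7); WM=3
i=1 t=4 v=9: → [0,7); WM=4
i=2 t=18 v=8: → [15,22); WM=18; [0,7) fires=2
i=3 t=22 v=3: → [20,27); WM=22; [15,22) fires=1
i=4 t=21 v=1: → [20,27),[15,22); WM=22
i=5 t=28 v=3: → [25,32); WM=28; [20,27) fires=2
i=6 t=5 v=4: DROP (t<28-1); WM=28

1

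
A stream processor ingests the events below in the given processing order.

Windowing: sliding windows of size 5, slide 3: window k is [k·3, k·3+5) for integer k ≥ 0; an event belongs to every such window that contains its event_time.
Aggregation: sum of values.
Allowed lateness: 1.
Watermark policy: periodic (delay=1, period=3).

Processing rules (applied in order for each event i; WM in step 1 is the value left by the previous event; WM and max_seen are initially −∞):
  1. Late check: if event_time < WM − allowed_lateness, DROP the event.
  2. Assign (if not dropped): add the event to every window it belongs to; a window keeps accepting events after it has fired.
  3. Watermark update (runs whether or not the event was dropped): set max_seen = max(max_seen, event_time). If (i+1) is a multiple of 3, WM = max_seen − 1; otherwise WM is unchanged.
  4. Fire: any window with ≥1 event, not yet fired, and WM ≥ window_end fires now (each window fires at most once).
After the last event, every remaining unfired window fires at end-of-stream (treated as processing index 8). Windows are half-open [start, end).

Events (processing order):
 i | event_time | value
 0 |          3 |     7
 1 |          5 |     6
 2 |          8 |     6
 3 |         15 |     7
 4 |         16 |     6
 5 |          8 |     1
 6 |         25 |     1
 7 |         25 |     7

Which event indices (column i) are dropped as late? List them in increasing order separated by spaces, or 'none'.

i=0 t=3 v=7: → [3,8),[0,5); WM=−∞
i=1 t=5 v=6: → [3,8); WM=−∞
i=2 t=8 v=6: → [6,11); WM=7; [0,5) fires=7
i=3 t=15 v=7: → [15,20),[12,17); WM=7
i=4 t=16 v=6: → [15,20),[12,17); WM=7
i=5 t=8 v=1: → [6,11); WM=15; [3,8) fires=13 [6,11) fires=7
i=6 t=25 v=1: → [24,29),[21,26); WM=15
i=7 t=25 v=7: → [24,29),[21,26); WM=15

none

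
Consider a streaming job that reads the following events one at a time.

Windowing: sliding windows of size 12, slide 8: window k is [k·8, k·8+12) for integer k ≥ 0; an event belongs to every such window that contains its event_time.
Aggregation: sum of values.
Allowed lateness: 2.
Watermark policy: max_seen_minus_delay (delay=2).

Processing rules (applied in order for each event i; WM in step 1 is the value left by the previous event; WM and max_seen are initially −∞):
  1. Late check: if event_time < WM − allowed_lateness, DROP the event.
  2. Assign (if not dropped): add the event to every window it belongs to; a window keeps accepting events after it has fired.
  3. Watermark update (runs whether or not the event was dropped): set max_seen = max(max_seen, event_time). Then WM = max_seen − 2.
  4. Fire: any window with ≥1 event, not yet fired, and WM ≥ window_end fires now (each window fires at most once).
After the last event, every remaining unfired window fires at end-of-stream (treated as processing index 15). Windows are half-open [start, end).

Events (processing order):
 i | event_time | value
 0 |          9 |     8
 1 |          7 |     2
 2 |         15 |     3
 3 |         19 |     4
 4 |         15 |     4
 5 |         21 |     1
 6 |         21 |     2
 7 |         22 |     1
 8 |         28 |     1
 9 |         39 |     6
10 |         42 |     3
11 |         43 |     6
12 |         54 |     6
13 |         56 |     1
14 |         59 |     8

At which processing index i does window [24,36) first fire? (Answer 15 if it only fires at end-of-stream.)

i=0 t=9 v=8: → [8,20),[0,12); WM=7
i=1 t=7 v=2: → [0,12); WM=7
i=2 t=15 v=3: → [8,20); WM=13; [0,12) fires=10
i=3 t=19 v=4: → [16,28),[8,20); WM=17
i=4 t=15 v=4: → [8,20); WM=17
i=5 t=21 v=1: → [16,28); WM=19
i=6 t=21 v=2: → [16,28); WM=19
i=7 t=22 v=1: → [16,28); WM=20; [8,20) fires=19
i=8 t=28 v=1: → [24,36); WM=26
i=9 t=39 v=6: → [32,44); WM=37; [16,28) fires=8 [24,36) fires=1
i=10 t=42 v=3: → [40,52),[32,44); WM=40
i=11 t=43 v=6: → [40,52),[32,44); WM=41
i=12 t=54 v=6: → [48,60); WM=52; [32,44) fires=15 [40,52) fires=9
i=13 t=56 v=1: → [56,68),[48,60); WM=54
i=14 t=59 v=8: → [56,68),[48,60); WM=57

9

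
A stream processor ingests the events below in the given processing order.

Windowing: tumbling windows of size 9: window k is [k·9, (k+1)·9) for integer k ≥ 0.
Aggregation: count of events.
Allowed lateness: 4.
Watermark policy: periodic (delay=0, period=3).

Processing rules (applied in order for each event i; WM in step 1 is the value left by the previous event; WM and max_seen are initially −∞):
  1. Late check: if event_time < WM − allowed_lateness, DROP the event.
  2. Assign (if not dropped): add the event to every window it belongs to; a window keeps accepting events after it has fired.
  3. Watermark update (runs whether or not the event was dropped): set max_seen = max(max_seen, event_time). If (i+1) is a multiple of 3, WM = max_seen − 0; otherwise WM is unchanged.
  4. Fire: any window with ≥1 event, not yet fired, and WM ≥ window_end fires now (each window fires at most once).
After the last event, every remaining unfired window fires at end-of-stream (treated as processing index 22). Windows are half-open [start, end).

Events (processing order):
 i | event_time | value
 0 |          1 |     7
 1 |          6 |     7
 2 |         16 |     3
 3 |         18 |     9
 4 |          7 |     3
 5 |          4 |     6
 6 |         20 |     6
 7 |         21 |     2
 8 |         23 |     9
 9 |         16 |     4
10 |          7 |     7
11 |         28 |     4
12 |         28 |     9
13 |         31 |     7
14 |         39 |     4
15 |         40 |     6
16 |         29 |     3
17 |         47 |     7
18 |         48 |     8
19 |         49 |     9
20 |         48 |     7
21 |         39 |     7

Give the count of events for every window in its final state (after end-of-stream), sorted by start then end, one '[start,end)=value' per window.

[0,9)=2 [9,18)=1 [18,27)=4 [27,36)=3 [36,45)=2 [45,54)=4

i=0 t=1 v=7: → [0,9); WM=−∞
i=1 t=6 v=7: → [0,9); WM=−∞
i=2 t=16 v=3: → [9,18); WM=16; [0,9) fires=2
i=3 t=18 v=9: → [18,27); WM=16
i=4 t=7 v=3: DROP (t<16-4); WM=16
i=5 t=4 v=6: DROP (t<16-4); WM=18; [9,18) fires=1
i=6 t=20 v=6: → [18,27); WM=18
i=7 t=21 v=2: → [18,27); WM=18
i=8 t=23 v=9: → [18,27); WM=23
i=9 t=16 v=4: DROP (t<23-4); WM=23
i=10 t=7 v=7: DROP (t<23-4); WM=23
i=11 t=28 v=4: → [27,36); WM=28; [18,27) fires=4
i=12 t=28 v=9: → [27,36); WM=28
i=13 t=31 v=7: → [27,36); WM=28
i=14 t=39 v=4: → [36,45); WM=39; [27,36) fires=3
i=15 t=40 v=6: → [36,45); WM=39
i=16 t=29 v=3: DROP (t<39-4); WM=39
i=17 t=47 v=7: → [45,54); WM=47; [36,45) fires=2
i=18 t=48 v=8: → [45,54); WM=47
i=19 t=49 v=9: → [45,54); WM=47
i=20 t=48 v=7: → [45,54); WM=49
i=21 t=39 v=7: DROP (t<49-4); WM=49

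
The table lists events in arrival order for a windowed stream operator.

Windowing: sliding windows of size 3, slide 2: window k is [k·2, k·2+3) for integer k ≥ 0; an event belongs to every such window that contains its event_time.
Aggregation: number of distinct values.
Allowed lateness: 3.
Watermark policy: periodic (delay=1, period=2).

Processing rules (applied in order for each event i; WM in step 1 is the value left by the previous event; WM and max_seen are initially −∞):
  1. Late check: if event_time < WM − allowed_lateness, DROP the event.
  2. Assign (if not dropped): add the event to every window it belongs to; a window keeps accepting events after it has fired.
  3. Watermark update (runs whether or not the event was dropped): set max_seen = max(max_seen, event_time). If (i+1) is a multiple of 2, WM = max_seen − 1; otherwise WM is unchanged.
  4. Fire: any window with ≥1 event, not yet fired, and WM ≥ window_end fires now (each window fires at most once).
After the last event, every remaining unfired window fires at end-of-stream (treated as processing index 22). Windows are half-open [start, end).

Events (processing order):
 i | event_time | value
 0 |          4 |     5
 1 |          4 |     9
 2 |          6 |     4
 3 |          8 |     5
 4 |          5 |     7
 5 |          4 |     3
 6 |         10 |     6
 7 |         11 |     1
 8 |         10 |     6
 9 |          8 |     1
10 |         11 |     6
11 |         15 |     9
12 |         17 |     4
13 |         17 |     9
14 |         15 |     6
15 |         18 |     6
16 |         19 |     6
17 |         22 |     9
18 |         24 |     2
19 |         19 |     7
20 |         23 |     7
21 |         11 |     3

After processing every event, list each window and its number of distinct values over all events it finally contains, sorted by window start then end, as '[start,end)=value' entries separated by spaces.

i=0 t=4 v=5: → [4,7),[2,5); WM=−∞
i=1 t=4 v=9: → [4,7),[2,5); WM=3
i=2 t=6 v=4: → [6,9),[4,7); WM=3
i=3 t=8 v=5: → [8,11),[6,9); WM=7; [2,5) fires=2 [4,7) fires=3
i=4 t=5 v=7: → [4,7); WM=7
i=5 t=4 v=3: → [4,7),[2,5); WM=7
i=6 t=10 v=6: → [10,13),[8,11); WM=7
i=7 t=11 v=1: → [10,13); WM=10; [6,9) fires=2
i=8 t=10 v=6: → [10,13),[8,11); WM=10
i=9 t=8 v=1: → [8,11),[6,9); WM=10
i=10 t=11 v=6: → [10,13); WM=10
i=11 t=15 v=9: → [14,17); WM=14; [8,11) fires=3 [10,13) fires=2
i=12 t=17 v=4: → [16,19); WM=14
i=13 t=17 v=9: → [16,19); WM=16
i=14 t=15 v=6: → [14,17); WM=16
i=15 t=18 v=6: → [18,21),[16,19); WM=17; [14,17) fires=2
i=16 t=19 v=6: → [18,21); WM=17
i=17 t=22 v=9: → [22,25),[20,23); WM=21; [16,19) fires=3 [18,21) fires=1
i=18 t=24 v=2: → [24,27),[22,25); WM=21
i=19 t=19 v=7: → [18,21); WM=23; [20,23) fires=1
i=20 t=23 v=7: → [22,25); WM=23
i=21 t=11 v=3: DROP (t<23-3); WM=23

[2,5)=3 [4,7)=5 [6,9)=3 [8,11)=3 [10,13)=2 [14,17)=2 [16,19)=3 [18,21)=2 [20,23)=1 [22,25)=3 [24,27)=1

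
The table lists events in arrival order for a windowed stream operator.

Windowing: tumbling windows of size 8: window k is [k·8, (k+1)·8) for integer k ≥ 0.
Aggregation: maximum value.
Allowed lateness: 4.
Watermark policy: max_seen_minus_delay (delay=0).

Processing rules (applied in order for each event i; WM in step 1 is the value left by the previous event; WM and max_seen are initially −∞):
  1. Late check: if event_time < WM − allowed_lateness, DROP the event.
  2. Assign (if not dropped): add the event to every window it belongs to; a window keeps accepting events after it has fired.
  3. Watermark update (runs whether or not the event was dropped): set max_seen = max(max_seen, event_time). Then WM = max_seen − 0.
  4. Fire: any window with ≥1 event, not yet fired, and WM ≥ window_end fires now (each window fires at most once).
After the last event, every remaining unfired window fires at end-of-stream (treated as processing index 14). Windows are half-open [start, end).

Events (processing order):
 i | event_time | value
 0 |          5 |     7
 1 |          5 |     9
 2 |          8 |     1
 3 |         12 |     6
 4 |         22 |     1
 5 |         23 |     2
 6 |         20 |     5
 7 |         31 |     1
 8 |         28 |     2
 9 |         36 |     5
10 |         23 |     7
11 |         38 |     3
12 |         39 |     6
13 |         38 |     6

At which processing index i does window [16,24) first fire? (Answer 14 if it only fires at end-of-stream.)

7

i=0 t=5 v=7: → [0,8); WM=5
i=1 t=5 v=9: → [0,8); WM=5
i=2 t=8 v=1: → [8,16); WM=8; [0,8) fires=9
i=3 t=12 v=6: → [8,16); WM=12
i=4 t=22 v=1: → [16,24); WM=22; [8,16) fires=6
i=5 t=23 v=2: → [16,24); WM=23
i=6 t=20 v=5: → [16,24); WM=23
i=7 t=31 v=1: → [24,32); WM=31; [16,24) fires=5
i=8 t=28 v=2: → [24,32); WM=31
i=9 t=36 v=5: → [32,40); WM=36; [24,32) fires=2
i=10 t=23 v=7: DROP (t<36-4); WM=36
i=11 t=38 v=3: → [32,40); WM=38
i=12 t=39 v=6: → [32,40); WM=39
i=13 t=38 v=6: → [32,40); WM=39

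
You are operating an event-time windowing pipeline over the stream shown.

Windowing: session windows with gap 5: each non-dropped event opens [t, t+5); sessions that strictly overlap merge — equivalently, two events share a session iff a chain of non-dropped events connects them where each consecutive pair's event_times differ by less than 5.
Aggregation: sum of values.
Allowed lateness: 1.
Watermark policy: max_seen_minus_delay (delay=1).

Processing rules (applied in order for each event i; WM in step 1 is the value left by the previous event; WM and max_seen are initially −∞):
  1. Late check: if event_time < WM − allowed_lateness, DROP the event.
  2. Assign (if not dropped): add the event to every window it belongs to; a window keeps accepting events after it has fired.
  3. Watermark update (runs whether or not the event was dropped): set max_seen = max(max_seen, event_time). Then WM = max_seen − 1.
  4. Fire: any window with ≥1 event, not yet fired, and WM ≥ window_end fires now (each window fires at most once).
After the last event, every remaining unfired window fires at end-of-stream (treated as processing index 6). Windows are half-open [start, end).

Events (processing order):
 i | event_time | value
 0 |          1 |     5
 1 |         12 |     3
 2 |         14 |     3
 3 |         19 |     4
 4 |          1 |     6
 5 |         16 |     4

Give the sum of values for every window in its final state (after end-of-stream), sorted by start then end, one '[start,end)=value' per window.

i=0 t=1 v=5: → [1,6); WM=0
i=1 t=12 v=3: → [12,17); WM=11
i=2 t=14 v=3: → [12,19); WM=13
i=3 t=19 v=4: → [19,24); WM=18
i=4 t=1 v=6: DROP (t<18-1); WM=18
i=5 t=16 v=4: DROP (t<18-1); WM=18

[1,6)=5 [12,19)=6 [19,24)=4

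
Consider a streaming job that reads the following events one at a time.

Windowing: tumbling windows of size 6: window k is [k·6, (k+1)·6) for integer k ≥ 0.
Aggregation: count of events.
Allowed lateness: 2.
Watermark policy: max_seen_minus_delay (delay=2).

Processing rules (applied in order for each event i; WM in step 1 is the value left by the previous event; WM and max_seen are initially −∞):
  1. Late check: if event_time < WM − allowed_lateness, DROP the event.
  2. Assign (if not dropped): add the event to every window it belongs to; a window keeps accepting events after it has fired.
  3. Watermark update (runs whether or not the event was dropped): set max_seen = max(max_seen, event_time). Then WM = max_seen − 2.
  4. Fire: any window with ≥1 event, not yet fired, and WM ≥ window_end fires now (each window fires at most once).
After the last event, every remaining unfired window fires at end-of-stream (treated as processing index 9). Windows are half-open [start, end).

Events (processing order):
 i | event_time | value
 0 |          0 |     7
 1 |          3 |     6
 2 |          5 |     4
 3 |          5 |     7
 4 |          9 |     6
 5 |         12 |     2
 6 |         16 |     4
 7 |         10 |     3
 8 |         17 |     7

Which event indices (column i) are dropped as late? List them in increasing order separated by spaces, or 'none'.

i=0 t=0 v=7: → [0,6); WM=-2
i=1 t=3 v=6: → [0,6); WM=1
i=2 t=5 v=4: → [0,6); WM=3
i=3 t=5 v=7: → [0,6); WM=3
i=4 t=9 v=6: → [6,12); WM=7; [0,6) fires=4
i=5 t=12 v=2: → [12,18); WM=10
i=6 t=16 v=4: → [12,18); WM=14; [6,12) fires=1
i=7 t=10 v=3: DROP (t<14-2); WM=14
i=8 t=17 v=7: → [12,18); WM=15

7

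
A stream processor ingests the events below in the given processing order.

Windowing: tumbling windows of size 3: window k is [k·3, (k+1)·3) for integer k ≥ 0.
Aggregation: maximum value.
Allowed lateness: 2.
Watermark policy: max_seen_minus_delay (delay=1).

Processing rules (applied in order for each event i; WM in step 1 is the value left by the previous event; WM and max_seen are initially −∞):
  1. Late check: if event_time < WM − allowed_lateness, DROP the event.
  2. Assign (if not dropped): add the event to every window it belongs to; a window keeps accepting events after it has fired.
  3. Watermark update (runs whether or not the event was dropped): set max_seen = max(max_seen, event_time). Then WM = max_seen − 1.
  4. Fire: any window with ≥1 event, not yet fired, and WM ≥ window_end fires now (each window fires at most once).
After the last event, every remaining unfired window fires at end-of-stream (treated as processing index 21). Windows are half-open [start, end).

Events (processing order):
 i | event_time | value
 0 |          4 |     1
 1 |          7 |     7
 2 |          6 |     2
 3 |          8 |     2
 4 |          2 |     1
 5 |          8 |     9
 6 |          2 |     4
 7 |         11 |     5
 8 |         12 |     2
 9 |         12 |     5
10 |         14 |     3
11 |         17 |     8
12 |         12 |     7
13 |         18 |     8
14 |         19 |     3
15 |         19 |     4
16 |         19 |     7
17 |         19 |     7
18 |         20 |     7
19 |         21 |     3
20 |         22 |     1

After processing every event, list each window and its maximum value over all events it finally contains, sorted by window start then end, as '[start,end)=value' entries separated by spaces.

i=0 t=4 v=1: → [3,6); WM=3
i=1 t=7 v=7: → [6,9); WM=6; [3,6) fires=1
i=2 t=6 v=2: → [6,9); WM=6
i=3 t=8 v=2: → [6,9); WM=7
i=4 t=2 v=1: DROP (t<7-2); WM=7
i=5 t=8 v=9: → [6,9); WM=7
i=6 t=2 v=4: DROP (t<7-2); WM=7
i=7 t=11 v=5: → [9,12); WM=10; [6,9) fires=9
i=8 t=12 v=2: → [12,15); WM=11
i=9 t=12 v=5: → [12,15); WM=11
i=10 t=14 v=3: → [12,15); WM=13; [9,12) fires=5
i=11 t=17 v=8: → [15,18); WM=16; [12,15) fires=5
i=12 t=12 v=7: DROP (t<16-2); WM=16
i=13 t=18 v=8: → [18,21); WM=17
i=14 t=19 v=3: → [18,21); WM=18; [15,18) fires=8
i=15 t=19 v=4: → [18,21); WM=18
i=16 t=19 v=7: → [18,21); WM=18
i=17 t=19 v=7: → [18,21); WM=18
i=18 t=20 v=7: → [18,21); WM=19
i=19 t=21 v=3: → [21,24); WM=20
i=20 t=22 v=1: → [21,24); WM=21; [18,21) fires=8

[3,6)=1 [6,9)=9 [9,12)=5 [12,15)=5 [15,18)=8 [18,21)=8 [21,24)=3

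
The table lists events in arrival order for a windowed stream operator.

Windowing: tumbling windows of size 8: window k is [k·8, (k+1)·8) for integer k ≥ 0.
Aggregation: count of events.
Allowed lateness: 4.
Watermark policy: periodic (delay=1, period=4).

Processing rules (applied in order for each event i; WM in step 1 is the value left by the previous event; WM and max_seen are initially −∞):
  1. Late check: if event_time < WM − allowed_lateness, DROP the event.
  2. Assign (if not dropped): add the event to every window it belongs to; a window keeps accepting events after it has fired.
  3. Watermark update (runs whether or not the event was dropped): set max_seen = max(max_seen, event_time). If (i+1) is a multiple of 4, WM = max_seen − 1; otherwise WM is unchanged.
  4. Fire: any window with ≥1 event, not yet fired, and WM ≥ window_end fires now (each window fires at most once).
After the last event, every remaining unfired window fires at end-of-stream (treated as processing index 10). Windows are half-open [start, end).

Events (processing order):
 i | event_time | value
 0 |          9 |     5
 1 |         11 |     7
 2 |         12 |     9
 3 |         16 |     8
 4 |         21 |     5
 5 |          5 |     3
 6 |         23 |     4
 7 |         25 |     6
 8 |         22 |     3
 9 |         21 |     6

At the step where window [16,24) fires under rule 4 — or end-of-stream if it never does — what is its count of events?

3

i=0 t=9 v=5: → [8,16); WM=−∞
i=1 t=11 v=7: → [8,16); WM=−∞
i=2 t=12 v=9: → [8,16); WM=−∞
i=3 t=16 v=8: → [16,24); WM=15
i=4 t=21 v=5: → [16,24); WM=15
i=5 t=5 v=3: DROP (t<15-4); WM=15
i=6 t=23 v=4: → [16,24); WM=15
i=7 t=25 v=6: → [24,32); WM=24; [8,16) fires=3 [16,24) fires=3
i=8 t=22 v=3: → [16,24); WM=24
i=9 t=21 v=6: → [16,24); WM=24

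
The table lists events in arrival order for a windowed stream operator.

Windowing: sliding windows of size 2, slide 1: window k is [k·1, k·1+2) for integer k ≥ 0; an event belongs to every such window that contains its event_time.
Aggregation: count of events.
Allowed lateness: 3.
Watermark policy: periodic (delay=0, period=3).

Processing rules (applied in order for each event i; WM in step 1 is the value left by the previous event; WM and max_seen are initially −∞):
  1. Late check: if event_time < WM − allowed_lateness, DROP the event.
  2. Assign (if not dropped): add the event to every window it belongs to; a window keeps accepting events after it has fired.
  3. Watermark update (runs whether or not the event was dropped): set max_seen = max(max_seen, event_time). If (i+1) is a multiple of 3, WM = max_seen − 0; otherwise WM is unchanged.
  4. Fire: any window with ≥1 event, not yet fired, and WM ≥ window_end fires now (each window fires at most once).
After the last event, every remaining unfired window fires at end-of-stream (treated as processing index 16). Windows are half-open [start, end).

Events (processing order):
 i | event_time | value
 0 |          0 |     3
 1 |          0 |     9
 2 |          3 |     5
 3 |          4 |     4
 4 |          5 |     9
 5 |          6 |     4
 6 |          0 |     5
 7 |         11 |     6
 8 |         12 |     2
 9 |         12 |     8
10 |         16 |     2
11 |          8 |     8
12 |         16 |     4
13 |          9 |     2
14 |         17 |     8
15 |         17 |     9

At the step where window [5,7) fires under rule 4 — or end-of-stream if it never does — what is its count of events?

i=0 t=0 v=3: → [0,2); WM=−∞
i=1 t=0 v=9: → [0,2); WM=−∞
i=2 t=3 v=5: → [3,5),[2,4); WM=3; [0,2) fires=2
i=3 t=4 v=4: → [4,6),[3,5); WM=3
i=4 t=5 v=9: → [5,7),[4,6); WM=3
i=5 t=6 v=4: → [6,8),[5,7); WM=6; [2,4) fires=1 [3,5) fires=2 [4,6) fires=2
i=6 t=0 v=5: DROP (t<6-3); WM=6
i=7 t=11 v=6: → [11,13),[10,12); WM=6
i=8 t=12 v=2: → [12,14),[11,13); WM=12; [5,7) fires=2 [6,8) fires=1 [10,12) fires=1
i=9 t=12 v=8: → [12,14),[11,13); WM=12
i=10 t=16 v=2: → [16,18),[15,17); WM=12
i=11 t=8 v=8: DROP (t<12-3); WM=16; [11,13) fires=3 [12,14) fires=2
i=12 t=16 v=4: → [16,18),[15,17); WM=16
i=13 t=9 v=2: DROP (t<16-3); WM=16
i=14 t=17 v=8: → [17,19),[16,18); WM=17; [15,17) fires=2
i=15 t=17 v=9: → [17,19),[16,18); WM=17

2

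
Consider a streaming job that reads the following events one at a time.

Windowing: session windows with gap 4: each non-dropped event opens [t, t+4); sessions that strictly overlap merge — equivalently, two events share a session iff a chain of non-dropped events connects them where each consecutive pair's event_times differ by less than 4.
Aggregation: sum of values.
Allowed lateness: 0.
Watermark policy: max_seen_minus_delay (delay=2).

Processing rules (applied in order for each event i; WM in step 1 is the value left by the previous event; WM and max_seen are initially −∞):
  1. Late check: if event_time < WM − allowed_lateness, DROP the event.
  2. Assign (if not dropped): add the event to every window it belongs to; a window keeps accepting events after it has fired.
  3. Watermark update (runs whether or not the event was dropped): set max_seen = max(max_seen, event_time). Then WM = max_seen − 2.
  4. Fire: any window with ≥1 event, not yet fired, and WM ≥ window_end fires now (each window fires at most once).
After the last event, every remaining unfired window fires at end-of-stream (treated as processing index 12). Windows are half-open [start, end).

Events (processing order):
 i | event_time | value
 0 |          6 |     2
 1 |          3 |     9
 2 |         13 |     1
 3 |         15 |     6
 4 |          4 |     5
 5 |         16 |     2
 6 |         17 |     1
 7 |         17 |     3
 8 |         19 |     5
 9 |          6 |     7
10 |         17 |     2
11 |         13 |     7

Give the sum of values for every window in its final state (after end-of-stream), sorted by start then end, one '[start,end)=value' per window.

[6,10)=2 [13,23)=20

i=0 t=6 v=2: → [6,10); WM=4
i=1 t=3 v=9: DROP (t<4-0); WM=4
i=2 t=13 v=1: → [13,17); WM=11
i=3 t=15 v=6: → [13,19); WM=13
i=4 t=4 v=5: DROP (t<13-0); WM=13
i=5 t=16 v=2: → [13,20); WM=14
i=6 t=17 v=1: → [13,21); WM=15
i=7 t=17 v=3: → [13,21); WM=15
i=8 t=19 v=5: → [13,23); WM=17
i=9 t=6 v=7: DROP (t<17-0); WM=17
i=10 t=17 v=2: → [13,23); WM=17
i=11 t=13 v=7: DROP (t<17-0); WM=17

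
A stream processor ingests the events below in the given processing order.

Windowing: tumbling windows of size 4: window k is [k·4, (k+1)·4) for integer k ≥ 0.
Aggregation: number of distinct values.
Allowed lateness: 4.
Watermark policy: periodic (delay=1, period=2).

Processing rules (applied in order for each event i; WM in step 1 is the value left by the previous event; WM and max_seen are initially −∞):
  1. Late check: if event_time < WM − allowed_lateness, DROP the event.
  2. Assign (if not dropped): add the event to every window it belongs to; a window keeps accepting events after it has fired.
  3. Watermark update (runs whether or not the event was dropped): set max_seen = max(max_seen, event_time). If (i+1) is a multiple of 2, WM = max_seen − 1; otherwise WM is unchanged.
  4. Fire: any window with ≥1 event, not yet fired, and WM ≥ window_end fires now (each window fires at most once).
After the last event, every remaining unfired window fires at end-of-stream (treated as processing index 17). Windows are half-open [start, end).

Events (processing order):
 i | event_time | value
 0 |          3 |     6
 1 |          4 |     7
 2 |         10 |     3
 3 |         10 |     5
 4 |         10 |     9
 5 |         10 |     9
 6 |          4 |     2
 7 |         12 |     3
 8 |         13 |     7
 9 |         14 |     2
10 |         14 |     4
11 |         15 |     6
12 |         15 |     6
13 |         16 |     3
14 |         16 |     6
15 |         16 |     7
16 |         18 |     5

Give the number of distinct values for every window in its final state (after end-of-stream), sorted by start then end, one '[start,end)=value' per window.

i=0 t=3 v=6: → [0,4); WM=−∞
i=1 t=4 v=7: → [4,8); WM=3
i=2 t=10 v=3: → [8,12); WM=3
i=3 t=10 v=5: → [8,12); WM=9; [0,4) fires=1 [4,8) fires=1
i=4 t=10 v=9: → [8,12); WM=9
i=5 t=10 v=9: → [8,12); WM=9
i=6 t=4 v=2: DROP (t<9-4); WM=9
i=7 t=12 v=3: → [12,16); WM=11
i=8 t=13 v=7: → [12,16); WM=11
i=9 t=14 v=2: → [12,16); WM=13; [8,12) fires=3
i=10 t=14 v=4: → [12,16); WM=13
i=11 t=15 v=6: → [12,16); WM=14
i=12 t=15 v=6: → [12,16); WM=14
i=13 t=16 v=3: → [16,20); WM=15
i=14 t=16 v=6: → [16,20); WM=15
i=15 t=16 v=7: → [16,20); WM=15
i=16 t=18 v=5: → [16,20); WM=15

[0,4)=1 [4,8)=1 [8,12)=3 [12,16)=5 [16,20)=4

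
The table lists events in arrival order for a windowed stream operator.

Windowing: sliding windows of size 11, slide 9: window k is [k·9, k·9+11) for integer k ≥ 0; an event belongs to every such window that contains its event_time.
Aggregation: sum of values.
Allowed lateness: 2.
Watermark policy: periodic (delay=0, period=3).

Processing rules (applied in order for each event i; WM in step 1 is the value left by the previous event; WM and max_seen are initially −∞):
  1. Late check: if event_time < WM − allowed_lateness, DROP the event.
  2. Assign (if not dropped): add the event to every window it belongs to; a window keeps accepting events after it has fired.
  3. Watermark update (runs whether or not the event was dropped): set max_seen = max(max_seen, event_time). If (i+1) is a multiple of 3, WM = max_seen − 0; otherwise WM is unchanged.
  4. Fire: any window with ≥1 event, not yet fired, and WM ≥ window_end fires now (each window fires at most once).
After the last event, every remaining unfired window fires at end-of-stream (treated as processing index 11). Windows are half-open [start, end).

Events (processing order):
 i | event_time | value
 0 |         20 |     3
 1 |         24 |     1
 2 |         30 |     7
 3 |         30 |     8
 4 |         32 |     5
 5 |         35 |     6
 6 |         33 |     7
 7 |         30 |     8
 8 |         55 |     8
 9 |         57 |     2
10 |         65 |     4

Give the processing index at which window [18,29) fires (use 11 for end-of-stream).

i=0 t=20 v=3: → [18,29); WM=−∞
i=1 t=24 v=1: → [18,29); WM=−∞
i=2 t=30 v=7: → [27,38); WM=30; [18,29) fires=4
i=3 t=30 v=8: → [27,38); WM=30
i=4 t=32 v=5: → [27,38); WM=30
i=5 t=35 v=6: → [27,38); WM=35
i=6 t=33 v=7: → [27,38); WM=35
i=7 t=30 v=8: DROP (t<35-2); WM=35
i=8 t=55 v=8: → [54,65),[45,56); WM=55; [27,38) fires=33
i=9 t=57 v=2: → [54,65); WM=55
i=10 t=65 v=4: → [63,74); WM=55

2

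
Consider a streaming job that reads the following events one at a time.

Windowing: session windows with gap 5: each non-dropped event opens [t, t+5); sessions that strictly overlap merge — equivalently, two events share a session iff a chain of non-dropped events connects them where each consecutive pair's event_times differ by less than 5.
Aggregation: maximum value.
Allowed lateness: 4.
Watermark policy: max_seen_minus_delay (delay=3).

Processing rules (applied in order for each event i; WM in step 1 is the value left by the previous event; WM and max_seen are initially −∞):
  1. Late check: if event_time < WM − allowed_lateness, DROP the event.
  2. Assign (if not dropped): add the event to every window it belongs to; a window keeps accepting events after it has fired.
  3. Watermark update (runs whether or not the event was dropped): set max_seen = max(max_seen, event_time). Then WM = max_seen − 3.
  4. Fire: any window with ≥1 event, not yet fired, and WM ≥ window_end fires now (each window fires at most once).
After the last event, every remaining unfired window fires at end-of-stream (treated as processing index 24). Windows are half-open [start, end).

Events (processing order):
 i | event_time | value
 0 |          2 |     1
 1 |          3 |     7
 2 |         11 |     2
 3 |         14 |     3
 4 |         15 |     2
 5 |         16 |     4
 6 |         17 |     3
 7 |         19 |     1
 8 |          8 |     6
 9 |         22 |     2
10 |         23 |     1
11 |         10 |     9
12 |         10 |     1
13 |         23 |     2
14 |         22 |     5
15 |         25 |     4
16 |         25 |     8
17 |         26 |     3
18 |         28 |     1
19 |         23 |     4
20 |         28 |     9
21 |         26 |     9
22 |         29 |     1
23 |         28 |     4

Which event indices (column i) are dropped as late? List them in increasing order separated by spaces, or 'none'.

i=0 t=2 v=1: → [2,7); WM=-1
i=1 t=3 v=7: → [2,8); WM=0
i=2 t=11 v=2: → [11,16); WM=8
i=3 t=14 v=3: → [11,19); WM=11
i=4 t=15 v=2: → [11,20); WM=12
i=5 t=16 v=4: → [11,21); WM=13
i=6 t=17 v=3: → [11,22); WM=14
i=7 t=19 v=1: → [11,24); WM=16
i=8 t=8 v=6: DROP (t<16-4); WM=16
i=9 t=22 v=2: → [11,27); WM=19
i=10 t=23 v=1: → [11,28); WM=20
i=11 t=10 v=9: DROP (t<20-4); WM=20
i=12 t=10 v=1: DROP (t<20-4); WM=20
i=13 t=23 v=2: → [11,28); WM=20
i=14 t=22 v=5: → [11,28); WM=20
i=15 t=25 v=4: → [11,30); WM=22
i=16 t=25 v=8: → [11,30); WM=22
i=17 t=26 v=3: → [11,31); WM=23
i=18 t=28 v=1: → [11,33); WM=25
i=19 t=23 v=4: → [11,33); WM=25
i=20 t=28 v=9: → [11,33); WM=25
i=21 t=26 v=9: → [11,33); WM=25
i=22 t=29 v=1: → [11,34); WM=26
i=23 t=28 v=4: → [11,34); WM=26

8 11 12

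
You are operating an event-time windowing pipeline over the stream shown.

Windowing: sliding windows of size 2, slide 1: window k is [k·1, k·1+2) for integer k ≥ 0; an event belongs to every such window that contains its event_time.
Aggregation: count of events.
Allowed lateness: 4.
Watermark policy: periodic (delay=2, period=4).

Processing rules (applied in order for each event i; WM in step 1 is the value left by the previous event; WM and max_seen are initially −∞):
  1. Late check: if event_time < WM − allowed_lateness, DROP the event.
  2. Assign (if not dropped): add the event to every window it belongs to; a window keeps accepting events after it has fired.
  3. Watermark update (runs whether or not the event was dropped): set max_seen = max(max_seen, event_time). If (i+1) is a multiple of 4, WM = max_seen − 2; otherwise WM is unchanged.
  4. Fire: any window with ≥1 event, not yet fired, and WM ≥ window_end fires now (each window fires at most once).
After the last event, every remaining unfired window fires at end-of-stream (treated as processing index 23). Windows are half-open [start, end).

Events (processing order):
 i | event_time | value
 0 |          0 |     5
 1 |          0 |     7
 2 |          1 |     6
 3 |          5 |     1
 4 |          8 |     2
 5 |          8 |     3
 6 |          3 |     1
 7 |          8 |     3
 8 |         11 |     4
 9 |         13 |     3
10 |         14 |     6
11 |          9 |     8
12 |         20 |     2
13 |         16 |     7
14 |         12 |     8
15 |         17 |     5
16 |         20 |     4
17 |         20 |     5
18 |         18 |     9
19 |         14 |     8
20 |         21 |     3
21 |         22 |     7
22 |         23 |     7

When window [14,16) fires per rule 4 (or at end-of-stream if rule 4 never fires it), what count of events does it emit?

i=0 t=0 v=5: → [0,2); WM=−∞
i=1 t=0 v=7: → [0,2); WM=−∞
i=2 t=1 v=6: → [1,3),[0,2); WM=−∞
i=3 t=5 v=1: → [5,7),[4,6); WM=3; [0,2) fires=3 [1,3) fires=1
i=4 t=8 v=2: → [8,10),[7,9); WM=3
i=5 t=8 v=3: → [8,10),[7,9); WM=3
i=6 t=3 v=1: → [3,5),[2,4); WM=3
i=7 t=8 v=3: → [8,10),[7,9); WM=6; [2,4) fires=1 [3,5) fires=1 [4,6) fires=1
i=8 t=11 v=4: → [11,13),[10,12); WM=6
i=9 t=13 v=3: → [13,15),[12,14); WM=6
i=10 t=14 v=6: → [14,16),[13,15); WM=6
i=11 t=9 v=8: → [9,11),[8,10); WM=12; [5,7) fires=1 [7,9) fires=3 [8,10) fires=4 [9,11) fires=1 [10,12) fires=1
i=12 t=20 v=2: → [20,22),[19,21); WM=12
i=13 t=16 v=7: → [16,18),[15,17); WM=12
i=14 t=12 v=8: → [12,14),[11,13); WM=12
i=15 t=17 v=5: → [17,19),[16,18); WM=18; [11,13) fires=2 [12,14) fires=2 [13,15) fires=2 [14,16) fires=1 [15,17) fires=1 [16,18) fires=2
i=16 t=20 v=4: → [20,22),[19,21); WM=18
i=17 t=20 v=5: → [20,22),[19,21); WM=18
i=18 t=18 v=9: → [18,20),[17,19); WM=18
i=19 t=14 v=8: → [14,16),[13,15); WM=18
i=20 t=21 v=3: → [21,23),[20,22); WM=18
i=21 t=22 v=7: → [22,24),[21,23); WM=18
i=22 t=23 v=7: → [23,25),[22,24); WM=18

1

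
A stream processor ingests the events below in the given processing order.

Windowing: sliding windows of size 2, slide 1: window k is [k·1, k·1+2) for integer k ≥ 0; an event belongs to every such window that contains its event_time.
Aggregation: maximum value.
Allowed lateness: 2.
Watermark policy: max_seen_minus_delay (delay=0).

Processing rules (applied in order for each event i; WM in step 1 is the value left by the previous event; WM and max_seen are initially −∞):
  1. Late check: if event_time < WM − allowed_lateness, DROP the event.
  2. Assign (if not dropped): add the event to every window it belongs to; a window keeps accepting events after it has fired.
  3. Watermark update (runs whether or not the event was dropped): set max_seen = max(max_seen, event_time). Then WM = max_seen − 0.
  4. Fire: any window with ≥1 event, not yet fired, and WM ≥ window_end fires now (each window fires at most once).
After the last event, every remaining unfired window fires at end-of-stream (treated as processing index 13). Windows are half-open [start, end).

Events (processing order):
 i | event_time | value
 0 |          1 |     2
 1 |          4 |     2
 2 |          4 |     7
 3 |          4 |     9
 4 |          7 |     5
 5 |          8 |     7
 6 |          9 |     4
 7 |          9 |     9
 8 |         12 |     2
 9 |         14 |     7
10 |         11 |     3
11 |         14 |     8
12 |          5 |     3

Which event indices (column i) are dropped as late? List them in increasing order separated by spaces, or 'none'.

i=0 t=1 v=2: → [1,3),[0,2); WM=1
i=1 t=4 v=2: → [4,6),[3,5); WM=4; [0,2) fires=2 [1,3) fires=2
i=2 t=4 v=7: → [4,6),[3,5); WM=4
i=3 t=4 v=9: → [4,6),[3,5); WM=4
i=4 t=7 v=5: → [7,9),[6,8); WM=7; [3,5) fires=9 [4,6) fires=9
i=5 t=8 v=7: → [8,10),[7,9); WM=8; [6,8) fires=5
i=6 t=9 v=4: → [9,11),[8,10); WM=9; [7,9) fires=7
i=7 t=9 v=9: → [9,11),[8,10); WM=9
i=8 t=12 v=2: → [12,14),[11,13); WM=12; [8,10) fires=9 [9,11) fires=9
i=9 t=14 v=7: → [14,16),[13,15); WM=14; [11,13) fires=2 [12,14) fires=2
i=10 t=11 v=3: DROP (t<14-2); WM=14
i=11 t=14 v=8: → [14,16),[13,15); WM=14
i=12 t=5 v=3: DROP (t<14-2); WM=14

10 12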